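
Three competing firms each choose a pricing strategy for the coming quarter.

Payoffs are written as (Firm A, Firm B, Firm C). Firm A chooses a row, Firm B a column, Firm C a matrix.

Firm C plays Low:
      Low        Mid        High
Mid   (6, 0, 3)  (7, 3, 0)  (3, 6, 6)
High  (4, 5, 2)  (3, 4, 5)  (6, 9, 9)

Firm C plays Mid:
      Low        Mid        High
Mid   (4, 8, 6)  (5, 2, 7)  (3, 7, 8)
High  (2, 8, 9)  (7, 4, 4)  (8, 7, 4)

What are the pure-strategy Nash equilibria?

(Mid, Low, Low): Firm B can switch to Mid (0 → 3). Not NE.
(Mid, Low, Mid): Firm A gets 4, best alternative 2; Firm B gets 8, best alternative 7; Firm C gets 6, best alternative 3. No profitable deviation — NE.
(Mid, Mid, Low): Firm B can switch to High (3 → 6). Not NE.
(Mid, Mid, Mid): Firm A can switch to High (5 → 7). Not NE.
(Mid, High, Low): Firm A can switch to High (3 → 6). Not NE.
(Mid, High, Mid): Firm A can switch to High (3 → 8). Not NE.
(High, Low, Low): Firm A can switch to Mid (4 → 6). Not NE.
(High, Low, Mid): Firm A can switch to Mid (2 → 4). Not NE.
(High, Mid, Low): Firm A can switch to Mid (3 → 7). Not NE.
(High, Mid, Mid): Firm B can switch to Low (4 → 8). Not NE.
(High, High, Low): Firm A gets 6, best alternative 3; Firm B gets 9, best alternative 5; Firm C gets 9, best alternative 4. No profitable deviation — NE.
(High, High, Mid): Firm B can switch to Low (7 → 8). Not NE.

Pure-strategy Nash equilibria: (Mid, Low, Mid); (High, High, Low)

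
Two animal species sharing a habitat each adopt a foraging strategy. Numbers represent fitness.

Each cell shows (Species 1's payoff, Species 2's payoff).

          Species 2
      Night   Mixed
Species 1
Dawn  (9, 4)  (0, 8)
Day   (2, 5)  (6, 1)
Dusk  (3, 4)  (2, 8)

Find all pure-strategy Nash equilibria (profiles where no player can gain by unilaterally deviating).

Mark each player's best response to every combination of opponents' strategies; a profile where every player is best-responding is a pure Nash equilibrium.
Species 1 against Night: payoffs 9, 2, 3 → best response Dawn.
Species 1 against Mixed: payoffs 0, 6, 2 → best response Day.
Species 2 against Dawn: payoffs 4, 8 → best response Mixed.
Species 2 against Day: payoffs 5, 1 → best response Night.
Species 2 against Dusk: payoffs 4, 8 → best response Mixed.
No profile is a mutual best response for all players.

none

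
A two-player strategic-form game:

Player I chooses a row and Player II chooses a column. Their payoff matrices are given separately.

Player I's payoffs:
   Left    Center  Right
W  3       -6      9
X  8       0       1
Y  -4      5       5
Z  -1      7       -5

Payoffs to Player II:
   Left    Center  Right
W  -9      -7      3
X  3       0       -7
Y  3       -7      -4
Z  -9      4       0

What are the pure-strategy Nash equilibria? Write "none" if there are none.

For each player, find the best response to each opponent profile; mutual best responses are the pure NE.
Player I against Left: payoffs 3, 8, -4, -1 → best response X.
Player I against Center: payoffs -6, 0, 5, 7 → best response Z.
Player I against Right: payoffs 9, 1, 5, -5 → best response W.
Player II against W: payoffs -9, -7, 3 → best response Right.
Player II against X: payoffs 3, 0, -7 → best response Left.
Player II against Y: payoffs 3, -7, -4 → best response Left.
Player II against Z: payoffs -9, 4, 0 → best response Center.
Mutual best responses: (W, Right); (X, Left); (Z, Center).

The pure Nash equilibria are (W, Right); (X, Left); (Z, Center).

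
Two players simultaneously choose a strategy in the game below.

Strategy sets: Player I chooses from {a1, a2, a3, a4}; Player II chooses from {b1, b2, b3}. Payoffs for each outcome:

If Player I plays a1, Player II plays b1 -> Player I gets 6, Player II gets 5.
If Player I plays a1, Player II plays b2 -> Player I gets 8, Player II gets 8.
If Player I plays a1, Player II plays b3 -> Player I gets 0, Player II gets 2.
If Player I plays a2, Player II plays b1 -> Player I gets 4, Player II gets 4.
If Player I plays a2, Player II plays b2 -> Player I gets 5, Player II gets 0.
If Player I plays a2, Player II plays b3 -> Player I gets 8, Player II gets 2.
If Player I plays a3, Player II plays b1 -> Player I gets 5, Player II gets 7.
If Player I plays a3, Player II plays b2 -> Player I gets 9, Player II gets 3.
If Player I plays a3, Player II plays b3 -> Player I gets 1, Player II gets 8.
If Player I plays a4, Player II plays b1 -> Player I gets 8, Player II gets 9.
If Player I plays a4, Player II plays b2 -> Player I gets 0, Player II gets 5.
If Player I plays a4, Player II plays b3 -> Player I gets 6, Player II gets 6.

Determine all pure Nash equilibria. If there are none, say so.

The unique pure-strategy Nash equilibrium is (a4, b1).

Player I against b1: payoffs 6, 4, 5, 8 → best response a4.
Player I against b2: payoffs 8, 5, 9, 0 → best response a3.
Player I against b3: payoffs 0, 8, 1, 6 → best response a2.
Player II against a1: payoffs 5, 8, 2 → best response b2.
Player II against a2: payoffs 4, 0, 2 → best response b1.
Player II against a3: payoffs 7, 3, 8 → best response b3.
Player II against a4: payoffs 9, 5, 6 → best response b1.
Mutual best responses: (a4, b1).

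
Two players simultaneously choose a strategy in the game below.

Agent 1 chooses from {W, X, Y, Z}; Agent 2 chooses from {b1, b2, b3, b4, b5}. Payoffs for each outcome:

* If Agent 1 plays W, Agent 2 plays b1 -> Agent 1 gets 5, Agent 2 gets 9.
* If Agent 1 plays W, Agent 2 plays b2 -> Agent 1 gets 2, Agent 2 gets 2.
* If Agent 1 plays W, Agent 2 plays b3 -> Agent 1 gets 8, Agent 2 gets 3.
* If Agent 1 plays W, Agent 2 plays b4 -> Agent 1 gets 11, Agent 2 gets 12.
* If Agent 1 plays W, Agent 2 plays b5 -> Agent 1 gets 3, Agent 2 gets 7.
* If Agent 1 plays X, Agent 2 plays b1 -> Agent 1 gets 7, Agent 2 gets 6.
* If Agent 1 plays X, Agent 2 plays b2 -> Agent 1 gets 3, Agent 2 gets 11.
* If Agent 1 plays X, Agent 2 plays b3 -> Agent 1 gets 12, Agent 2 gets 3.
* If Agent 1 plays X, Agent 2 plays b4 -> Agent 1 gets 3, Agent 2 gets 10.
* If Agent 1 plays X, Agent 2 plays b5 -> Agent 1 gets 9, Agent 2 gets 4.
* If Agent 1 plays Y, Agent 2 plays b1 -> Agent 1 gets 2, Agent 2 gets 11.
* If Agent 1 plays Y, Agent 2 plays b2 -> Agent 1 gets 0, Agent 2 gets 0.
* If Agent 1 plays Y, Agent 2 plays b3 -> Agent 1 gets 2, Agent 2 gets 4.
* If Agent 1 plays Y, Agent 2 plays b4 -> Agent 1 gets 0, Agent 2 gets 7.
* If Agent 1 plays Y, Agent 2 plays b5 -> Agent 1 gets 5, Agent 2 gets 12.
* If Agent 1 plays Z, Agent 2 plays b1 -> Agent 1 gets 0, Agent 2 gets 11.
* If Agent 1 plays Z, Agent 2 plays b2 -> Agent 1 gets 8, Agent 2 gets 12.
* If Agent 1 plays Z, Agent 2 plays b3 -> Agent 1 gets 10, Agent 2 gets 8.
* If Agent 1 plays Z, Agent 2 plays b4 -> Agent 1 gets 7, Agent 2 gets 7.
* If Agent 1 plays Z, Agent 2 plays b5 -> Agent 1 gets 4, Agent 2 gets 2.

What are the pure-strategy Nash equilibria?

(W, b4) and (Z, b2)

Agent 1 against b1: payoffs 5, 7, 2, 0 → best response X.
Agent 1 against b2: payoffs 2, 3, 0, 8 → best response Z.
Agent 1 against b3: payoffs 8, 12, 2, 10 → best response X.
Agent 1 against b4: payoffs 11, 3, 0, 7 → best response W.
Agent 1 against b5: payoffs 3, 9, 5, 4 → best response X.
Agent 2 against W: payoffs 9, 2, 3, 12, 7 → best response b4.
Agent 2 against X: payoffs 6, 11, 3, 10, 4 → best response b2.
Agent 2 against Y: payoffs 11, 0, 4, 7, 12 → best response b5.
Agent 2 against Z: payoffs 11, 12, 8, 7, 2 → best response b2.
Mutual best responses: (W, b4); (Z, b2).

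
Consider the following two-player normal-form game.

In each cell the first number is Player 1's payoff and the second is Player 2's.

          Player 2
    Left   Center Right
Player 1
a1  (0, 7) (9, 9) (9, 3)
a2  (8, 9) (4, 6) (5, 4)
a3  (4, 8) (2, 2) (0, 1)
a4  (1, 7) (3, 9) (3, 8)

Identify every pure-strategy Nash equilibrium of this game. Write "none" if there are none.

The pure Nash equilibria are (a1, Center), (a2, Left).

Mark each player's best response to every combination of opponents' strategies; a profile where every player is best-responding is a pure Nash equilibrium.
Player 1 against Left: payoffs 0, 8, 4, 1 → best response a2.
Player 1 against Center: payoffs 9, 4, 2, 3 → best response a1.
Player 1 against Right: payoffs 9, 5, 0, 3 → best response a1.
Player 2 against a1: payoffs 7, 9, 3 → best response Center.
Player 2 against a2: payoffs 9, 6, 4 → best response Left.
Player 2 against a3: payoffs 8, 2, 1 → best response Left.
Player 2 against a4: payoffs 7, 9, 8 → best response Center.
Mutual best responses: (a1, Center); (a2, Left).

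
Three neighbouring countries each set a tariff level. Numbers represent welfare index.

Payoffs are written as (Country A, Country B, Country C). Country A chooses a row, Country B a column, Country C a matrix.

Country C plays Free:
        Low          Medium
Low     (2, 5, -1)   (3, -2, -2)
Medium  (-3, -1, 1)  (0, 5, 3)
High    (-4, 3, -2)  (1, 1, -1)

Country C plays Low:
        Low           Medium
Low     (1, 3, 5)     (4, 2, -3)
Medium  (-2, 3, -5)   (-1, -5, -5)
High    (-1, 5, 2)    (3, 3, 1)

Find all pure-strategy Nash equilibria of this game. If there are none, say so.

The unique pure-strategy Nash equilibrium is (Low, Low, Low).

Country A against (Low, Free): payoffs 2, -3, -4 → best response Low.
Country A against (Low, Low): payoffs 1, -2, -1 → best response Low.
Country A against (Medium, Free): payoffs 3, 0, 1 → best response Low.
Country A against (Medium, Low): payoffs 4, -1, 3 → best response Low.
Country B against (Low, Free): payoffs 5, -2 → best response Low.
Country B against (Low, Low): payoffs 3, 2 → best response Low.
Country B against (Medium, Free): payoffs -1, 5 → best response Medium.
Country B against (Medium, Low): payoffs 3, -5 → best response Low.
Country B against (High, Free): payoffs 3, 1 → best response Low.
Country B against (High, Low): payoffs 5, 3 → best response Low.
Country C against (Low, Low): payoffs -1, 5 → best response Low.
Country C against (Low, Medium): payoffs -2, -3 → best response Free.
Country C against (Medium, Low): payoffs 1, -5 → best response Free.
Country C against (Medium, Medium): payoffs 3, -5 → best response Free.
Country C against (High, Low): payoffs -2, 2 → best response Low.
Country C against (High, Medium): payoffs -1, 1 → best response Low.
Mutual best responses: (Low, Low, Low).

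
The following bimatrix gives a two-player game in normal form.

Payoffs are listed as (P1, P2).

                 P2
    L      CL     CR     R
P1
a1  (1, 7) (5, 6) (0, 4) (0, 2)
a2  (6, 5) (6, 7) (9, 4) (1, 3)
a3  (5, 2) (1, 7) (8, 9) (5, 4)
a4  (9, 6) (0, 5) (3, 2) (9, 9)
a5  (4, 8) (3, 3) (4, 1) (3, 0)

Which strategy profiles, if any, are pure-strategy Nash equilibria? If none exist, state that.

P1 against L: payoffs 1, 6, 5, 9, 4 → best response a4.
P1 against CL: payoffs 5, 6, 1, 0, 3 → best response a2.
P1 against CR: payoffs 0, 9, 8, 3, 4 → best response a2.
P1 against R: payoffs 0, 1, 5, 9, 3 → best response a4.
P2 against a1: payoffs 7, 6, 4, 2 → best response L.
P2 against a2: payoffs 5, 7, 4, 3 → best response CL.
P2 against a3: payoffs 2, 7, 9, 4 → best response CR.
P2 against a4: payoffs 6, 5, 2, 9 → best response R.
P2 against a5: payoffs 8, 3, 1, 0 → best response L.
Mutual best responses: (a2, CL); (a4, R).

(a2, CL), (a4, R)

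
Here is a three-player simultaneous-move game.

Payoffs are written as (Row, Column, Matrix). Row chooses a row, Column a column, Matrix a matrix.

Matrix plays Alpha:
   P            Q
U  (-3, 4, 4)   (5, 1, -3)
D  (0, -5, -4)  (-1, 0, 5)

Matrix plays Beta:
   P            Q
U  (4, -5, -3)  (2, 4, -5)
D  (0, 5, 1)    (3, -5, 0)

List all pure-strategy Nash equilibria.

For each strategy profile, look for a profitable unilateral deviation.
(U, P, Alpha): Row can switch to D (-3 → 0). Not NE.
(U, P, Beta): Column can switch to Q (-5 → 4). Not NE.
(U, Q, Alpha): Column can switch to P (1 → 4). Not NE.
(U, Q, Beta): Row can switch to D (2 → 3). Not NE.
(D, P, Alpha): Column can switch to Q (-5 → 0). Not NE.
(D, P, Beta): Row can switch to U (0 → 4). Not NE.
(The remaining 2 profiles each have a profitable deviation by the same check.)

none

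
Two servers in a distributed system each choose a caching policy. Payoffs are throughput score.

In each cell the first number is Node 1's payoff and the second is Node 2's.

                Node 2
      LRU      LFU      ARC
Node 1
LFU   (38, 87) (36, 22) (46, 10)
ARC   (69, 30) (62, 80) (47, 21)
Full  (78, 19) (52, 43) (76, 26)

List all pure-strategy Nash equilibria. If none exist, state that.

The unique pure-strategy Nash equilibrium is (ARC, LFU).

(LFU, LRU): Node 1 can switch to ARC (38 → 69). Not NE.
(LFU, LFU): Node 1 can switch to ARC (36 → 62). Not NE.
(LFU, ARC): Node 1 can switch to ARC (46 → 47). Not NE.
(ARC, LRU): Node 1 can switch to Full (69 → 78). Not NE.
(ARC, LFU): Node 1 gets 62, best alternative 52; Node 2 gets 80, best alternative 30. No profitable deviation — NE.
(ARC, ARC): Node 1 can switch to Full (47 → 76). Not NE.
(Full, LRU): Node 2 can switch to LFU (19 → 43). Not NE.
(The remaining 2 profiles each have a profitable deviation by the same check.)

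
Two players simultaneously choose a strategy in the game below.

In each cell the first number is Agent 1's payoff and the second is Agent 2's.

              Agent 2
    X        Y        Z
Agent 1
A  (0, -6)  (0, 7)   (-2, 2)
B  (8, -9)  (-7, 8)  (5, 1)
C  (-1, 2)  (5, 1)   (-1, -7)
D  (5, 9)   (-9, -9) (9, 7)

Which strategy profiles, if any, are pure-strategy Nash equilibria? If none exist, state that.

No pure-strategy Nash equilibrium.

For each player, find the best response to each opponent profile; mutual best responses are the pure NE.
Agent 1 against X: payoffs 0, 8, -1, 5 → best response B.
Agent 1 against Y: payoffs 0, -7, 5, -9 → best response C.
Agent 1 against Z: payoffs -2, 5, -1, 9 → best response D.
Agent 2 against A: payoffs -6, 7, 2 → best response Y.
Agent 2 against B: payoffs -9, 8, 1 → best response Y.
Agent 2 against C: payoffs 2, 1, -7 → best response X.
Agent 2 against D: payoffs 9, -9, 7 → best response X.
No profile is a mutual best response for all players.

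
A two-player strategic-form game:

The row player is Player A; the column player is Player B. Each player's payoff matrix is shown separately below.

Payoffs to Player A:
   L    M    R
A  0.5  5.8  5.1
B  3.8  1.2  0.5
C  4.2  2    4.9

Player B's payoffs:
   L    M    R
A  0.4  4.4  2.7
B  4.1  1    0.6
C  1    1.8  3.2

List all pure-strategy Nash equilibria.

(A, M)

(A, L): Player A can switch to B (0.5 → 3.8). Not NE.
(A, M): Player A gets 5.8, best alternative 2; Player B gets 4.4, best alternative 2.7. No profitable deviation — NE.
(A, R): Player B can switch to M (2.7 → 4.4). Not NE.
(B, L): Player A can switch to C (3.8 → 4.2). Not NE.
(B, M): Player A can switch to A (1.2 → 5.8). Not NE.
(B, R): Player A can switch to A (0.5 → 5.1). Not NE.
(C, L): Player B can switch to M (1 → 1.8). Not NE.
(C, M): Player A can switch to A (2 → 5.8). Not NE.
(C, R): Player A can switch to A (4.9 → 5.1). Not NE.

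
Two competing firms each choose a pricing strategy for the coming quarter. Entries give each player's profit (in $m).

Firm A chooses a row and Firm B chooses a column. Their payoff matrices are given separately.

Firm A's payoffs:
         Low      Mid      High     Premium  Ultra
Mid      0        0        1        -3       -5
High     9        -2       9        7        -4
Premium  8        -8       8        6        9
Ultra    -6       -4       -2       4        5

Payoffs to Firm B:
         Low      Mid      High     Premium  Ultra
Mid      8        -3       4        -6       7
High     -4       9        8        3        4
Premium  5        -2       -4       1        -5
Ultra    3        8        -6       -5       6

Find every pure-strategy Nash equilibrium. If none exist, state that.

This game has no pure Nash equilibrium.

Firm A against Low: payoffs 0, 9, 8, -6 → best response High.
Firm A against Mid: payoffs 0, -2, -8, -4 → best response Mid.
Firm A against High: payoffs 1, 9, 8, -2 → best response High.
Firm A against Premium: payoffs -3, 7, 6, 4 → best response High.
Firm A against Ultra: payoffs -5, -4, 9, 5 → best response Premium.
Firm B against Mid: payoffs 8, -3, 4, -6, 7 → best response Low.
Firm B against High: payoffs -4, 9, 8, 3, 4 → best response Mid.
Firm B against Premium: payoffs 5, -2, -4, 1, -5 → best response Low.
Firm B against Ultra: payoffs 3, 8, -6, -5, 6 → best response Mid.
No profile is a mutual best response for all players.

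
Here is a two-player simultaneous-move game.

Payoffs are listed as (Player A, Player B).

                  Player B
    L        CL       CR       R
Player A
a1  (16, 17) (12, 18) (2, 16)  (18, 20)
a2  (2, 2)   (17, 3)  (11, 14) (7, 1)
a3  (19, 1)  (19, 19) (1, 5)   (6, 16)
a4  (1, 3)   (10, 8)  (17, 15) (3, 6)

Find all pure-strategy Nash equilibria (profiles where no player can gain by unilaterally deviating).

The pure Nash equilibria are (a1, R); (a3, CL); (a4, CR).

Player A against L: payoffs 16, 2, 19, 1 → best response a3.
Player A against CL: payoffs 12, 17, 19, 10 → best response a3.
Player A against CR: payoffs 2, 11, 1, 17 → best response a4.
Player A against R: payoffs 18, 7, 6, 3 → best response a1.
Player B against a1: payoffs 17, 18, 16, 20 → best response R.
Player B against a2: payoffs 2, 3, 14, 1 → best response CR.
Player B against a3: payoffs 1, 19, 5, 16 → best response CL.
Player B against a4: payoffs 3, 8, 15, 6 → best response CR.
Mutual best responses: (a1, R); (a3, CL); (a4, CR).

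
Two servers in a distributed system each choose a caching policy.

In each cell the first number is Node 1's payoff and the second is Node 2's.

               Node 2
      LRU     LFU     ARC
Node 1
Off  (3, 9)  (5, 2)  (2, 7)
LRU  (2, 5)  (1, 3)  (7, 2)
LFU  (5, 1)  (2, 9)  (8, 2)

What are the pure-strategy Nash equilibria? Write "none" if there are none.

There is no pure-strategy Nash equilibrium.

Node 1 against LRU: payoffs 3, 2, 5 → best response LFU.
Node 1 against LFU: payoffs 5, 1, 2 → best response Off.
Node 1 against ARC: payoffs 2, 7, 8 → best response LFU.
Node 2 against Off: payoffs 9, 2, 7 → best response LRU.
Node 2 against LRU: payoffs 5, 3, 2 → best response LRU.
Node 2 against LFU: payoffs 1, 9, 2 → best response LFU.
No profile is a mutual best response for all players.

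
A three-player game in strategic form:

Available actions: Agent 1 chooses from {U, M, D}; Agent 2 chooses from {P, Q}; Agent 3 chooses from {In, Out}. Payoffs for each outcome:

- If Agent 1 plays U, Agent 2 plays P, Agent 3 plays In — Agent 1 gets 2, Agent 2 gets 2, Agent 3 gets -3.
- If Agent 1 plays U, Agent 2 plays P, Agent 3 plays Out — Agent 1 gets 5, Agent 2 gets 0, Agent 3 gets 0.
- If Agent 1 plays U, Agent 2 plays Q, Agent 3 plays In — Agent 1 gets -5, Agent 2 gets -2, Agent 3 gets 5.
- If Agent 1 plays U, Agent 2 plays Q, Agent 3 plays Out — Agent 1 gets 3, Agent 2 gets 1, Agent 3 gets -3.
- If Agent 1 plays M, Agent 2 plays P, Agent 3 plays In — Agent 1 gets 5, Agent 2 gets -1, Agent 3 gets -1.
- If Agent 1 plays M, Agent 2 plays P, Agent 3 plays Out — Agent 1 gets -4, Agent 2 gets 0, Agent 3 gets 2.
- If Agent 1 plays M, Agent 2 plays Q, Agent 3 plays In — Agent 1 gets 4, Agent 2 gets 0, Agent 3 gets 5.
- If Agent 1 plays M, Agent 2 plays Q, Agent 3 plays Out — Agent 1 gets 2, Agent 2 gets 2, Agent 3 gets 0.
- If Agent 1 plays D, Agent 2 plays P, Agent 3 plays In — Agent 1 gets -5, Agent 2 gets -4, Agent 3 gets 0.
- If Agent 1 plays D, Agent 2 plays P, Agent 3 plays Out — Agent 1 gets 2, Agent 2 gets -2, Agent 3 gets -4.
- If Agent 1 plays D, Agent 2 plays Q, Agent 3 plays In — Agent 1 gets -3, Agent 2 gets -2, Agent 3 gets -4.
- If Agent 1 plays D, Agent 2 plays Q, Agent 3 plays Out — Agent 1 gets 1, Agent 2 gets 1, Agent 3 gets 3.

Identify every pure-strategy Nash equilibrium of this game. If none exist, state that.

Mark each player's best response to every combination of opponents' strategies; a profile where every player is best-responding is a pure Nash equilibrium.
Agent 1 against (P, In): payoffs 2, 5, -5 → best response M.
Agent 1 against (P, Out): payoffs 5, -4, 2 → best response U.
Agent 1 against (Q, In): payoffs -5, 4, -3 → best response M.
Agent 1 against (Q, Out): payoffs 3, 2, 1 → best response U.
Agent 2 against (U, In): payoffs 2, -2 → best response P.
Agent 2 against (U, Out): payoffs 0, 1 → best response Q.
Agent 2 against (M, In): payoffs -1, 0 → best response Q.
Agent 2 against (M, Out): payoffs 0, 2 → best response Q.
Agent 2 against (D, In): payoffs -4, -2 → best response Q.
Agent 2 against (D, Out): payoffs -2, 1 → best response Q.
Agent 3 against (U, P): payoffs -3, 0 → best response Out.
Agent 3 against (U, Q): payoffs 5, -3 → best response In.
Agent 3 against (M, P): payoffs -1, 2 → best response Out.
Agent 3 against (M, Q): payoffs 5, 0 → best response In.
Agent 3 against (D, P): payoffs 0, -4 → best response In.
Agent 3 against (D, Q): payoffs -4, 3 → best response Out.
Mutual best responses: (M, Q, In).

Pure NE: (M, Q, In)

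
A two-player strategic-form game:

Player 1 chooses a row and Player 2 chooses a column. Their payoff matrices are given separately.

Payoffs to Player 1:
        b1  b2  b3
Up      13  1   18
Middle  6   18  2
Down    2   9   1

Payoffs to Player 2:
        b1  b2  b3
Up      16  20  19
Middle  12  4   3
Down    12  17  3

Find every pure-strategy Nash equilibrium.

There is no pure-strategy Nash equilibrium.

Mark each player's best response to every combination of opponents' strategies; a profile where every player is best-responding is a pure Nash equilibrium.
Player 1 against b1: payoffs 13, 6, 2 → best response Up.
Player 1 against b2: payoffs 1, 18, 9 → best response Middle.
Player 1 against b3: payoffs 18, 2, 1 → best response Up.
Player 2 against Up: payoffs 16, 20, 19 → best response b2.
Player 2 against Middle: payoffs 12, 4, 3 → best response b1.
Player 2 against Down: payoffs 12, 17, 3 → best response b2.
No profile is a mutual best response for all players.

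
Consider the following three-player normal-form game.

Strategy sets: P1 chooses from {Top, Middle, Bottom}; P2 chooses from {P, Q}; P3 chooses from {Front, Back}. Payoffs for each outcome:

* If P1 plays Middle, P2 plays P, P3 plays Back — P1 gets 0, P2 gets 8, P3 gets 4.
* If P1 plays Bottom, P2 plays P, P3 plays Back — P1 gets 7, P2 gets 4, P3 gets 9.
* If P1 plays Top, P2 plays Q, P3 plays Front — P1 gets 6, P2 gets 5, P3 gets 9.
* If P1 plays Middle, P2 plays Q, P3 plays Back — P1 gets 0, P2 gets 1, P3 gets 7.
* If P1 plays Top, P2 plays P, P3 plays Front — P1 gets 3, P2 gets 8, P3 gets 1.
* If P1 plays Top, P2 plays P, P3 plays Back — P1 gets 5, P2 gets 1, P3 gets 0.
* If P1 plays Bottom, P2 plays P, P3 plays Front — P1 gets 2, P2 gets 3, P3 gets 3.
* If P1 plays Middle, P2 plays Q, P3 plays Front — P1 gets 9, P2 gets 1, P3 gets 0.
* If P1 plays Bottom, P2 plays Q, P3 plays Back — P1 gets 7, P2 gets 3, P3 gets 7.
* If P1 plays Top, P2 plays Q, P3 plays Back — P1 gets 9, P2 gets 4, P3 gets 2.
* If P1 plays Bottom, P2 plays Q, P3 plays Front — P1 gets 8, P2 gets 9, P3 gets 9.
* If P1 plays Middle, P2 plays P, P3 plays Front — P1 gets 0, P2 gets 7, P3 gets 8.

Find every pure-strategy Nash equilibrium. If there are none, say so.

Pure-strategy Nash equilibria: (Top, P, Front) and (Bottom, P, Back)

For each strategy profile, look for a profitable unilateral deviation.
(Top, P, Front): P1 gets 3, best alternative 2; P2 gets 8, best alternative 5; P3 gets 1, best alternative 0. No profitable deviation — NE.
(Top, P, Back): P1 can switch to Bottom (5 → 7). Not NE.
(Top, Q, Front): P1 can switch to Middle (6 → 9). Not NE.
(Top, Q, Back): P3 can switch to Front (2 → 9). Not NE.
(Middle, P, Front): P1 can switch to Top (0 → 3). Not NE.
(Middle, P, Back): P1 can switch to Top (0 → 5). Not NE.
(Middle, Q, Front): P2 can switch to P (1 → 7). Not NE.
(Middle, Q, Back): P1 can switch to Top (0 → 9). Not NE.
(Bottom, P, Front): P1 can switch to Top (2 → 3). Not NE.
(Bottom, P, Back): P1 gets 7, best alternative 5; P2 gets 4, best alternative 3; P3 gets 9, best alternative 3. No profitable deviation — NE.
(Bottom, Q, Front): P1 can switch to Middle (8 → 9). Not NE.
(Bottom, Q, Back): P1 can switch to Top (7 → 9). Not NE.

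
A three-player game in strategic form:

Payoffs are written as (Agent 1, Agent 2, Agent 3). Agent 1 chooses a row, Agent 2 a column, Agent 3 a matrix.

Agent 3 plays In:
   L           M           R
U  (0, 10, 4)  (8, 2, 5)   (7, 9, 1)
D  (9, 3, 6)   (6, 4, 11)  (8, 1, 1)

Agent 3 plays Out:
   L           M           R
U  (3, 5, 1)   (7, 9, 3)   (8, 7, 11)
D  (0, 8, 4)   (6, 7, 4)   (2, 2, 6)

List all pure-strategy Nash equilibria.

This game has no pure Nash equilibrium.

Agent 1 against (L, In): payoffs 0, 9 → best response D.
Agent 1 against (L, Out): payoffs 3, 0 → best response U.
Agent 1 against (M, In): payoffs 8, 6 → best response U.
Agent 1 against (M, Out): payoffs 7, 6 → best response U.
Agent 1 against (R, In): payoffs 7, 8 → best response D.
Agent 1 against (R, Out): payoffs 8, 2 → best response U.
Agent 2 against (U, In): payoffs 10, 2, 9 → best response L.
Agent 2 against (U, Out): payoffs 5, 9, 7 → best response M.
Agent 2 against (D, In): payoffs 3, 4, 1 → best response M.
Agent 2 against (D, Out): payoffs 8, 7, 2 → best response L.
Agent 3 against (U, L): payoffs 4, 1 → best response In.
Agent 3 against (U, M): payoffs 5, 3 → best response In.
Agent 3 against (U, R): payoffs 1, 11 → best response Out.
Agent 3 against (D, L): payoffs 6, 4 → best response In.
Agent 3 against (D, M): payoffs 11, 4 → best response In.
Agent 3 against (D, R): payoffs 1, 6 → best response Out.
No profile is a mutual best response for all players.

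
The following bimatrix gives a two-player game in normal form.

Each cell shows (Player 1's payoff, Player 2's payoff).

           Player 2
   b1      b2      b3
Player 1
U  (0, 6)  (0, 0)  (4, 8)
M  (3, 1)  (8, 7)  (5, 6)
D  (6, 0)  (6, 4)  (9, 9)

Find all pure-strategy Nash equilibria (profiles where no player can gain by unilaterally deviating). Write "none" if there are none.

For each strategy profile, look for a profitable unilateral deviation.
(U, b1): Player 1 can switch to M (0 → 3). Not NE.
(U, b2): Player 1 can switch to M (0 → 8). Not NE.
(U, b3): Player 1 can switch to M (4 → 5). Not NE.
(M, b1): Player 1 can switch to D (3 → 6). Not NE.
(M, b2): Player 1 gets 8, best alternative 6; Player 2 gets 7, best alternative 6. No profitable deviation — NE.
(M, b3): Player 1 can switch to D (5 → 9). Not NE.
(D, b1): Player 2 can switch to b2 (0 → 4). Not NE.
(D, b2): Player 1 can switch to M (6 → 8). Not NE.
(D, b3): Player 1 gets 9, best alternative 5; Player 2 gets 9, best alternative 4. No profitable deviation — NE.

The pure Nash equilibria are (M, b2), (D, b3).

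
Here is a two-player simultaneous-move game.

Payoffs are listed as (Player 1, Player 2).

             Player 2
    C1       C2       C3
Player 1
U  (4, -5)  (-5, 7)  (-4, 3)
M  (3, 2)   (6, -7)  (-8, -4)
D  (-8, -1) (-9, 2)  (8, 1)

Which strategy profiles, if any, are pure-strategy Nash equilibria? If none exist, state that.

(U, C1): Player 2 can switch to C2 (-5 → 7). Not NE.
(U, C2): Player 1 can switch to M (-5 → 6). Not NE.
(U, C3): Player 1 can switch to D (-4 → 8). Not NE.
(M, C1): Player 1 can switch to U (3 → 4). Not NE.
(M, C2): Player 2 can switch to C1 (-7 → 2). Not NE.
(M, C3): Player 1 can switch to U (-8 → -4). Not NE.
(D, C1): Player 1 can switch to U (-8 → 4). Not NE.
(D, C2): Player 1 can switch to U (-9 → -5). Not NE.
(D, C3): Player 2 can switch to C2 (1 → 2). Not NE.

none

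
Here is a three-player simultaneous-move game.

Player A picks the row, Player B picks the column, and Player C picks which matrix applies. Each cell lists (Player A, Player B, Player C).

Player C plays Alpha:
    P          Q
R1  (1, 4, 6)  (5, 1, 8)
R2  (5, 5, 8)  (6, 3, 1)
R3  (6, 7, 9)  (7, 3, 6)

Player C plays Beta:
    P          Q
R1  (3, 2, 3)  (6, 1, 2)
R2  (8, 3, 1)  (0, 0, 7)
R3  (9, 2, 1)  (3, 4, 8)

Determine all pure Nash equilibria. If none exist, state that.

Mark each player's best response to every combination of opponents' strategies; a profile where every player is best-responding is a pure Nash equilibrium.
Player A against (P, Alpha): payoffs 1, 5, 6 → best response R3.
Player A against (P, Beta): payoffs 3, 8, 9 → best response R3.
Player A against (Q, Alpha): payoffs 5, 6, 7 → best response R3.
Player A against (Q, Beta): payoffs 6, 0, 3 → best response R1.
Player B against (R1, Alpha): payoffs 4, 1 → best response P.
Player B against (R1, Beta): payoffs 2, 1 → best response P.
Player B against (R2, Alpha): payoffs 5, 3 → best response P.
Player B against (R2, Beta): payoffs 3, 0 → best response P.
Player B against (R3, Alpha): payoffs 7, 3 → best response P.
Player B against (R3, Beta): payoffs 2, 4 → best response Q.
Player C against (R1, P): payoffs 6, 3 → best response Alpha.
Player C against (R1, Q): payoffs 8, 2 → best response Alpha.
Player C against (R2, P): payoffs 8, 1 → best response Alpha.
Player C against (R2, Q): payoffs 1, 7 → best response Beta.
Player C against (R3, P): payoffs 9, 1 → best response Alpha.
Player C against (R3, Q): payoffs 6, 8 → best response Beta.
Mutual best responses: (R3, P, Alpha).

(R3, P, Alpha)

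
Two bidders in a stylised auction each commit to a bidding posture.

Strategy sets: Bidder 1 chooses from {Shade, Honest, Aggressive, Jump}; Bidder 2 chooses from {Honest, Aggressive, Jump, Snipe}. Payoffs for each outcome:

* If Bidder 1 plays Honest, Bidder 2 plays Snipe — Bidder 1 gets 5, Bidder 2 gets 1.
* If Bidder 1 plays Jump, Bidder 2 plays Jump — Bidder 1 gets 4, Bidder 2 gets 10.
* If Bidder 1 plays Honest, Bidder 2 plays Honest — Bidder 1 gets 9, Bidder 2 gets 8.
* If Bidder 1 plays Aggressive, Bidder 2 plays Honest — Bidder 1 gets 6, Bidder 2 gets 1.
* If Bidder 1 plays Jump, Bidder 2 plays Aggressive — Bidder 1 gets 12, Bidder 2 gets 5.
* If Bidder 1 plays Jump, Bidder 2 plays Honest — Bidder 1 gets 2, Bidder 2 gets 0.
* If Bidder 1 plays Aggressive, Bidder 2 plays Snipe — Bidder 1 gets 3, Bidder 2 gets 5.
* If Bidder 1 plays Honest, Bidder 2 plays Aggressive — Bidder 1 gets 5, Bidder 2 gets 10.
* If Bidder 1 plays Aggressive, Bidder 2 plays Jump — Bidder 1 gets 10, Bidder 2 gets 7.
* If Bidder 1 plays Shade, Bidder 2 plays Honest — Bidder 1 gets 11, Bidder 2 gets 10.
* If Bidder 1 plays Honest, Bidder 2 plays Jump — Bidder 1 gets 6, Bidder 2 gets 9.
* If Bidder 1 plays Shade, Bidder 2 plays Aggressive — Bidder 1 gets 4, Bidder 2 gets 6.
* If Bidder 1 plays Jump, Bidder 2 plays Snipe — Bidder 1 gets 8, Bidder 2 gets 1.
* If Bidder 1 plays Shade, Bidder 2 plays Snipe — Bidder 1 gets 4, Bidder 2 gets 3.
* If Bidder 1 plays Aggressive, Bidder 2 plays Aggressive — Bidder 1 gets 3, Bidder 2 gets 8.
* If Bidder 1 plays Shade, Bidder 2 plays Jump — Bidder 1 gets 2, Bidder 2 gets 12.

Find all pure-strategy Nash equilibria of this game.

For each strategy profile, look for a profitable unilateral deviation.
(Shade, Honest): Bidder 2 can switch to Jump (10 → 12). Not NE.
(Shade, Aggressive): Bidder 1 can switch to Honest (4 → 5). Not NE.
(Shade, Jump): Bidder 1 can switch to Honest (2 → 6). Not NE.
(Shade, Snipe): Bidder 1 can switch to Honest (4 → 5). Not NE.
(Honest, Honest): Bidder 1 can switch to Shade (9 → 11). Not NE.
(Honest, Aggressive): Bidder 1 can switch to Jump (5 → 12). Not NE.
(Honest, Jump): Bidder 1 can switch to Aggressive (6 → 10). Not NE.
(Honest, Snipe): Bidder 1 can switch to Jump (5 → 8). Not NE.
(Aggressive, Honest): Bidder 1 can switch to Shade (6 → 11). Not NE.
(Aggressive, Aggressive): Bidder 1 can switch to Shade (3 → 4). Not NE.
(Aggressive, Jump): Bidder 2 can switch to Aggressive (7 → 8). Not NE.
(Aggressive, Snipe): Bidder 1 can switch to Shade (3 → 4). Not NE.
(The remaining 4 profiles each have a profitable deviation by the same check.)

No pure-strategy Nash equilibrium.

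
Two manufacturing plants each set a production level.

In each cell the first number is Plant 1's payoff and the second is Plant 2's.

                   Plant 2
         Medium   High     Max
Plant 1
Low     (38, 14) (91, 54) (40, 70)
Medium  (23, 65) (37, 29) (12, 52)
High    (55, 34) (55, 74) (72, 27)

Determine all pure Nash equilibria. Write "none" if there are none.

Plant 1 against Medium: payoffs 38, 23, 55 → best response High.
Plant 1 against High: payoffs 91, 37, 55 → best response Low.
Plant 1 against Max: payoffs 40, 12, 72 → best response High.
Plant 2 against Low: payoffs 14, 54, 70 → best response Max.
Plant 2 against Medium: payoffs 65, 29, 52 → best response Medium.
Plant 2 against High: payoffs 34, 74, 27 → best response High.
No profile is a mutual best response for all players.

This game has no pure Nash equilibrium.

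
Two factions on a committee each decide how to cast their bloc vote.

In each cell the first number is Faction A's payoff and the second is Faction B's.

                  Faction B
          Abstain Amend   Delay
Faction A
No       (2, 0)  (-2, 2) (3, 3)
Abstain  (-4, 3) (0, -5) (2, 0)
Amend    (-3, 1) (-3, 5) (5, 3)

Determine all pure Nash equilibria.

Faction A against Abstain: payoffs 2, -4, -3 → best response No.
Faction A against Amend: payoffs -2, 0, -3 → best response Abstain.
Faction A against Delay: payoffs 3, 2, 5 → best response Amend.
Faction B against No: payoffs 0, 2, 3 → best response Delay.
Faction B against Abstain: payoffs 3, -5, 0 → best response Abstain.
Faction B against Amend: payoffs 1, 5, 3 → best response Amend.
No profile is a mutual best response for all players.

This game has no pure Nash equilibrium.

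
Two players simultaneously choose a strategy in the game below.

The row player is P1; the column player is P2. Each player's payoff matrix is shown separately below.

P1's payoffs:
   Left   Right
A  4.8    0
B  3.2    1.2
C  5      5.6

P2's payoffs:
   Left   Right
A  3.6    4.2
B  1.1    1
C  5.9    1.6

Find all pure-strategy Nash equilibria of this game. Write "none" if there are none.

(A, Left): P1 can switch to C (4.8 → 5). Not NE.
(A, Right): P1 can switch to B (0 → 1.2). Not NE.
(B, Left): P1 can switch to A (3.2 → 4.8). Not NE.
(B, Right): P1 can switch to C (1.2 → 5.6). Not NE.
(C, Left): P1 gets 5, best alternative 4.8; P2 gets 5.9, best alternative 1.6. No profitable deviation — NE.
(C, Right): P2 can switch to Left (1.6 → 5.9). Not NE.

Pure NE: (C, Left)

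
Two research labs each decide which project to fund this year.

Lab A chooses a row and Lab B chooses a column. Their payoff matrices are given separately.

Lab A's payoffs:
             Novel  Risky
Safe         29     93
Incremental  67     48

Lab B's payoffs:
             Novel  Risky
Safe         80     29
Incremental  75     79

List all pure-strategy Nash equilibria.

none

Check each profile: it is a Nash equilibrium iff no player can strictly gain by switching unilaterally.
(Safe, Novel): Lab A can switch to Incremental (29 → 67). Not NE.
(Safe, Risky): Lab B can switch to Novel (29 → 80). Not NE.
(Incremental, Novel): Lab B can switch to Risky (75 → 79). Not NE.
(Incremental, Risky): Lab A can switch to Safe (48 → 93). Not NE.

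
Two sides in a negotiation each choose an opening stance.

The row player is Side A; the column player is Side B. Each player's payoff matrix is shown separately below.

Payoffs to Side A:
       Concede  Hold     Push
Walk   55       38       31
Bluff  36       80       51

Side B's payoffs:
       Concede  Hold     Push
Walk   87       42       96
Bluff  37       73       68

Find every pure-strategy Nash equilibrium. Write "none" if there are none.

Mark each player's best response to every combination of opponents' strategies; a profile where every player is best-responding is a pure Nash equilibrium.
Side A against Concede: payoffs 55, 36 → best response Walk.
Side A against Hold: payoffs 38, 80 → best response Bluff.
Side A against Push: payoffs 31, 51 → best response Bluff.
Side B against Walk: payoffs 87, 42, 96 → best response Push.
Side B against Bluff: payoffs 37, 73, 68 → best response Hold.
Mutual best responses: (Bluff, Hold).

The unique pure-strategy Nash equilibrium is (Bluff, Hold).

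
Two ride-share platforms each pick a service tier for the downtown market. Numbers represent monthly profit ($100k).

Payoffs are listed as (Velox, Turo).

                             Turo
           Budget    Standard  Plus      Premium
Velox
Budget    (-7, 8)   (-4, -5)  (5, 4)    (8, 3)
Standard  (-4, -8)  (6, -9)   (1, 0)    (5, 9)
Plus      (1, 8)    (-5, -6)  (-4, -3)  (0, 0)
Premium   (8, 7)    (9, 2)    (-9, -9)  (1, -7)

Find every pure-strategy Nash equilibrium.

The unique pure-strategy Nash equilibrium is (Premium, Budget).

For each strategy profile, look for a profitable unilateral deviation.
(Budget, Budget): Velox can switch to Standard (-7 → -4). Not NE.
(Budget, Standard): Velox can switch to Standard (-4 → 6). Not NE.
(Budget, Plus): Turo can switch to Budget (4 → 8). Not NE.
(Budget, Premium): Turo can switch to Budget (3 → 8). Not NE.
(Standard, Budget): Velox can switch to Plus (-4 → 1). Not NE.
(Standard, Standard): Velox can switch to Premium (6 → 9). Not NE.
(Standard, Plus): Velox can switch to Budget (1 → 5). Not NE.
(Standard, Premium): Velox can switch to Budget (5 → 8). Not NE.
(Premium, Budget): Velox gets 8, best alternative 1; Turo gets 7, best alternative 2. No profitable deviation — NE.
(The remaining 7 profiles each have a profitable deviation by the same check.)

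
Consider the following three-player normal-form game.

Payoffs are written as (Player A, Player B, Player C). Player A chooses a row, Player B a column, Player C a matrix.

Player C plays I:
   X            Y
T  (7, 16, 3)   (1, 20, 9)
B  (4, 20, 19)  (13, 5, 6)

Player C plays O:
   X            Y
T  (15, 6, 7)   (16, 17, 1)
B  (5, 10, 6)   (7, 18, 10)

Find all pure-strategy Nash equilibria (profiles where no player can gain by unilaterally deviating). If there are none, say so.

(T, X, I): Player B can switch to Y (16 → 20). Not NE.
(T, X, O): Player B can switch to Y (6 → 17). Not NE.
(T, Y, I): Player A can switch to B (1 → 13). Not NE.
(T, Y, O): Player C can switch to I (1 → 9). Not NE.
(B, X, I): Player A can switch to T (4 → 7). Not NE.
(B, X, O): Player A can switch to T (5 → 15). Not NE.
(B, Y, I): Player B can switch to X (5 → 20). Not NE.
(B, Y, O): Player A can switch to T (7 → 16). Not NE.

No pure-strategy Nash equilibrium.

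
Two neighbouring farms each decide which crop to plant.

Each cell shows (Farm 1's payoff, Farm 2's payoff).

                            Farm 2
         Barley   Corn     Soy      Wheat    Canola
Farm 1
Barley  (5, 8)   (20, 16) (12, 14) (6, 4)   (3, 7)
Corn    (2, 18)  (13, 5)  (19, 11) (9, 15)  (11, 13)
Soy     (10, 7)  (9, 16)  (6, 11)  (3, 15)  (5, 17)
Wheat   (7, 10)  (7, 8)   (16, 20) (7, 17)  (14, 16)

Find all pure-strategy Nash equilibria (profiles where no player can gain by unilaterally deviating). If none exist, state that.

The unique pure-strategy Nash equilibrium is (Barley, Corn).

(Barley, Barley): Farm 1 can switch to Soy (5 → 10). Not NE.
(Barley, Corn): Farm 1 gets 20, best alternative 13; Farm 2 gets 16, best alternative 14. No profitable deviation — NE.
(Barley, Soy): Farm 1 can switch to Corn (12 → 19). Not NE.
(Barley, Wheat): Farm 1 can switch to Corn (6 → 9). Not NE.
(Barley, Canola): Farm 1 can switch to Corn (3 → 11). Not NE.
(Corn, Barley): Farm 1 can switch to Barley (2 → 5). Not NE.
(Corn, Corn): Farm 1 can switch to Barley (13 → 20). Not NE.
(Corn, Soy): Farm 2 can switch to Barley (11 → 18). Not NE.
(Corn, Wheat): Farm 2 can switch to Barley (15 → 18). Not NE.
(Corn, Canola): Farm 1 can switch to Wheat (11 → 14). Not NE.
(Soy, Barley): Farm 2 can switch to Corn (7 → 16). Not NE.
(The remaining 9 profiles each have a profitable deviation by the same check.)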